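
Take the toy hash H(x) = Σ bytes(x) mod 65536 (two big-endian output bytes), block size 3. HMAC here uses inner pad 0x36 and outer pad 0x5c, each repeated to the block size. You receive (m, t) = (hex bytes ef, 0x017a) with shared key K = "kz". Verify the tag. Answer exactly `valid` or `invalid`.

invalid

Key "kz" = 6b 7a is 2 bytes ≤ B = 3; zero-pad to 3 bytes: K' = 6b 7a 00.
K' ⊕ ipad = 5d 4c 36; K' ⊕ opad = 37 26 5c.
Inner hash: sum = 93+76+54+239 = 462 → 01 ce.
Outer hash (recomputed tag): sum = 55+38+92+1+206 = 392 → 01 88.
Recomputed tag = 0188; claimed = 017a → mismatch.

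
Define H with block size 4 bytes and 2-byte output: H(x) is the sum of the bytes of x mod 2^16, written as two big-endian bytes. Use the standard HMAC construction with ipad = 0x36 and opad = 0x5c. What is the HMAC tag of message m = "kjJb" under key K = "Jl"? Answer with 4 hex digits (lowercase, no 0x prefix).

01c3

Key "Jl" = 4a 6c is 2 bytes ≤ B = 4; zero-pad to 4 bytes: K' = 4a 6c 00 00.
K' ⊕ ipad = 7c 5a 36 36.  K' ⊕ opad = 16 30 5c 5c.
Inner input = (K'⊕ipad) ∥ m = 7c 5a 36 36 ∥ 6b 6a 4a 62.
Inner hash: sum = 124+90+54+54+107+106+74+98 = 707 → 02 c3.
Outer input = (K'⊕opad) ∥ inner = 16 30 5c 5c ∥ 02 c3.
Outer hash (tag): sum = 22+48+92+92+2+195 = 451 → 01 c3.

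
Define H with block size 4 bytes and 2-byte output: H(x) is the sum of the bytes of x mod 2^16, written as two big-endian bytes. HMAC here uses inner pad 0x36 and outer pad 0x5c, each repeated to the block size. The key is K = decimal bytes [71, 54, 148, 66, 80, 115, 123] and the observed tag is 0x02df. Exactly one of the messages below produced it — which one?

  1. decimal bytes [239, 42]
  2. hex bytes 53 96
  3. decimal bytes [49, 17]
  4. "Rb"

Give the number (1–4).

4

Key decimal bytes [71, 54, 148, 66, 80, 115, 123] = 47 36 94 42 50 73 7b is 7 bytes > B = 4, so hash it first: H(key) = 02 91, then zero-pad to 4 bytes: K' = 02 91 00 00.
K' ⊕ ipad = 34 a7 36 36; K' ⊕ opad = 5e cd 5c 5c.
m1: inner = H(34 a7 36 36 ef 2a) = 02 60; tag = H(5e cd 5c 5c 02 60) = 0245
m2: inner = H(34 a7 36 36 53 96) = 02 30; tag = H(5e cd 5c 5c 02 30) = 0215
m3: inner = H(34 a7 36 36 31 11) = 01 89; tag = H(5e cd 5c 5c 01 89) = 026d
m4: inner = H(34 a7 36 36 52 62) = 01 fb; tag = H(5e cd 5c 5c 01 fb) = 02df ← matches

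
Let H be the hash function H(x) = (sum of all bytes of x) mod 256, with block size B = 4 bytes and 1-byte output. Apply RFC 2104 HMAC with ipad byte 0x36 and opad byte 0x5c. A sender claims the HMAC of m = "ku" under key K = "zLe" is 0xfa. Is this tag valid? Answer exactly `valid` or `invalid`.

Key "zLe" = 7a 4c 65 is 3 bytes ≤ B = 4; zero-pad to 4 bytes: K' = 7a 4c 65 00.
K' ⊕ ipad = 4c 7a 53 36; K' ⊕ opad = 26 10 39 5c.
Inner hash: sum = 76+122+83+54+107+117 = 559; mod 256 = 47 → 2f.
Outer hash (recomputed tag): sum = 38+16+57+92+47 = 250 → fa.
Recomputed tag = fa; claimed = fa → match.

valid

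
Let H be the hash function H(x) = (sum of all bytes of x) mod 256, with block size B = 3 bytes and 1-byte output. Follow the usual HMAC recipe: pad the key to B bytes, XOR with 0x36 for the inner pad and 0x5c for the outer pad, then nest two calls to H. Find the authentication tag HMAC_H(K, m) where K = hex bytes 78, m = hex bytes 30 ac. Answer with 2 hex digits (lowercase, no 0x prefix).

Key hex bytes 78 is 1 byte ≤ B = 3; zero-pad to 3 bytes: K' = 78 00 00.
K' ⊕ ipad = 4e 36 36.  K' ⊕ opad = 24 5c 5c.
Inner input = (K'⊕ipad) ∥ m = 4e 36 36 ∥ 30 ac.
Inner hash: sum = 78+54+54+48+172 = 406; mod 256 = 150 → 96.
Outer input = (K'⊕opad) ∥ inner = 24 5c 5c ∥ 96.
Outer hash (tag): sum = 36+92+92+150 = 370; mod 256 = 114 → 72.

72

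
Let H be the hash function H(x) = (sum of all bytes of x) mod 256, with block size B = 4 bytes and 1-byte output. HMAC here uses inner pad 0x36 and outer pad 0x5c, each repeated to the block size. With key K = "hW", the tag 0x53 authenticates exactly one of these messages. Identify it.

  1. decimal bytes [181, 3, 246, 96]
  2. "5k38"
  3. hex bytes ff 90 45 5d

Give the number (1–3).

3

Key "hW" = 68 57 is 2 bytes ≤ B = 4; zero-pad to 4 bytes: K' = 68 57 00 00.
K' ⊕ ipad = 5e 61 36 36; K' ⊕ opad = 34 0b 5c 5c.
m1: inner = H(5e 61 36 36 b5 03 f6 60) = 39; tag = H(34 0b 5c 5c 39) = 30
m2: inner = H(5e 61 36 36 35 6b 33 38) = 36; tag = H(34 0b 5c 5c 36) = 2d
m3: inner = H(5e 61 36 36 ff 90 45 5d) = 5c; tag = H(34 0b 5c 5c 5c) = 53 ← matches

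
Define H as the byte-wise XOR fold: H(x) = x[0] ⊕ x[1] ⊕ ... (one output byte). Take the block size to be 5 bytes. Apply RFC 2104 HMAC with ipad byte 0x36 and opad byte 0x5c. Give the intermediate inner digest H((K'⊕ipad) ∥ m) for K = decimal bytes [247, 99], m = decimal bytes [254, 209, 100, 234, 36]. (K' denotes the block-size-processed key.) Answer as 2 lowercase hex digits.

27

Key decimal bytes [247, 99] = f7 63 is 2 bytes ≤ B = 5; zero-pad to 5 bytes: K' = f7 63 00 00 00.
K' ⊕ ipad = c1 55 36 36 36.
Inner input = c1 55 36 36 36 ∥ fe d1 64 ea 24.
Inner hash: XOR c1⊕55⊕36⊕36⊕36⊕fe⊕d1⊕64⊕ea⊕24 = 27.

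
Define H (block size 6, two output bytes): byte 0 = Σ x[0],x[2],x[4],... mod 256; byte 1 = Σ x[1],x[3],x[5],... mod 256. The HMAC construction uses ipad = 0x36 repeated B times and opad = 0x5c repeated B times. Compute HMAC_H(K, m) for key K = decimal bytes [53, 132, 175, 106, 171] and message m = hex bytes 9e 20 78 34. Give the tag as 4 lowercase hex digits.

Key decimal bytes [53, 132, 175, 106, 171] = 35 84 af 6a ab is 5 bytes ≤ B = 6; zero-pad to 6 bytes: K' = 35 84 af 6a ab 00.
K' ⊕ ipad = 03 b2 99 5c 9d 36.  K' ⊕ opad = 69 d8 f3 36 f7 5c.
Inner input = (K'⊕ipad) ∥ m = 03 b2 99 5c 9d 36 ∥ 9e 20 78 34.
Inner hash: even-index sum = 591 mod 256 = 79; odd-index sum = 408 mod 256 = 152 → 4f 98.
Outer input = (K'⊕opad) ∥ inner = 69 d8 f3 36 f7 5c ∥ 4f 98.
Outer hash (tag): even-index sum = 674 mod 256 = 162; odd-index sum = 514 mod 256 = 2 → a2 02.

a202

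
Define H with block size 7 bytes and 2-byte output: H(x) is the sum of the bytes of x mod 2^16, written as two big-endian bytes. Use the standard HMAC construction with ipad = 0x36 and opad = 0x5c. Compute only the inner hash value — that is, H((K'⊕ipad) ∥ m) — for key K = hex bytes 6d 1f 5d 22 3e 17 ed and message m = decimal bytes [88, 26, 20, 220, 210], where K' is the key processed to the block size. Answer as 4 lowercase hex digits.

043b

Key hex bytes 6d 1f 5d 22 3e 17 ed is exactly B = 7 bytes: K' = 6d 1f 5d 22 3e 17 ed.
K' ⊕ ipad = 5b 29 6b 14 08 21 db.
Inner input = 5b 29 6b 14 08 21 db ∥ 58 1a 14 dc d2.
Inner hash: sum = 91+41+107+20+8+33+219+88+26+20+220+210 = 1083 → 04 3b.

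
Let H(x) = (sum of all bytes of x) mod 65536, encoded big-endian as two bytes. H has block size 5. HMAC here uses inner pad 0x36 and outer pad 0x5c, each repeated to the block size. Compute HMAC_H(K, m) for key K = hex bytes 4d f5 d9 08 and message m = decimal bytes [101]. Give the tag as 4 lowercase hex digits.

Key hex bytes 4d f5 d9 08 is 4 bytes ≤ B = 5; zero-pad to 5 bytes: K' = 4d f5 d9 08 00.
K' ⊕ ipad = 7b c3 ef 3e 36.  K' ⊕ opad = 11 a9 85 54 5c.
Inner input = (K'⊕ipad) ∥ m = 7b c3 ef 3e 36 ∥ 65.
Inner hash: sum = 123+195+239+62+54+101 = 774 → 03 06.
Outer input = (K'⊕opad) ∥ inner = 11 a9 85 54 5c ∥ 03 06.
Outer hash (tag): sum = 17+169+133+84+92+3+6 = 504 → 01 f8.

01f8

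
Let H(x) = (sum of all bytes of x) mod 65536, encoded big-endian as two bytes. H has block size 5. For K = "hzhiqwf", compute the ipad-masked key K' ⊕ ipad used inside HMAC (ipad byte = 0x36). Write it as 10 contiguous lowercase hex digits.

Key "hzhiqwf" = 68 7a 68 69 71 77 66 is 7 bytes > B = 5, so hash it first: H(key) = 03 01, then zero-pad to 5 bytes: K' = 03 01 00 00 00.
XOR each byte with 0x36: 03⊕36=35, 01⊕36=37, 00⊕36=36, 00⊕36=36, 00⊕36=36.

3537363636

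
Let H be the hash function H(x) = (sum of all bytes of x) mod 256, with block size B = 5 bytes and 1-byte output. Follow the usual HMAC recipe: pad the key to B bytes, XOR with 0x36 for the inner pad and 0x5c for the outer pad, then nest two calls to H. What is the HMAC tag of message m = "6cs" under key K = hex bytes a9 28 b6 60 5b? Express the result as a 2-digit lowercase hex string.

a2

Key hex bytes a9 28 b6 60 5b is exactly B = 5 bytes: K' = a9 28 b6 60 5b.
K' ⊕ ipad = 9f 1e 80 56 6d.  K' ⊕ opad = f5 74 ea 3c 07.
Inner input = (K'⊕ipad) ∥ m = 9f 1e 80 56 6d ∥ 36 63 73.
Inner hash: sum = 159+30+128+86+109+54+99+115 = 780; mod 256 = 12 → 0c.
Outer input = (K'⊕opad) ∥ inner = f5 74 ea 3c 07 ∥ 0c.
Outer hash (tag): sum = 245+116+234+60+7+12 = 674; mod 256 = 162 → a2.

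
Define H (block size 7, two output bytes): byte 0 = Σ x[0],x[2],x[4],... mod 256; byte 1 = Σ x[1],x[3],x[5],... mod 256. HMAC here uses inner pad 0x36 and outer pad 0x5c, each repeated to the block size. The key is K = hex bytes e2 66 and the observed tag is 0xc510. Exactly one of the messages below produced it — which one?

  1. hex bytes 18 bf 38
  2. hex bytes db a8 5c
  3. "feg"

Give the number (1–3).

2

Key hex bytes e2 66 is 2 bytes ≤ B = 7; zero-pad to 7 bytes: K' = e2 66 00 00 00 00 00.
K' ⊕ ipad = d4 50 36 36 36 36 36; K' ⊕ opad = be 3a 5c 5c 5c 5c 5c.
m1: inner = H(d4 50 36 36 36 36 36 18 bf 38) = 35 0c; tag = H(be 3a 5c 5c 5c 5c 5c 35 0c) = de27
m2: inner = H(d4 50 36 36 36 36 36 db a8 5c) = 1e f3; tag = H(be 3a 5c 5c 5c 5c 5c 1e f3) = c510 ← matches
m3: inner = H(d4 50 36 36 36 36 36 66 65 67) = db 89; tag = H(be 3a 5c 5c 5c 5c 5c db 89) = 5bcd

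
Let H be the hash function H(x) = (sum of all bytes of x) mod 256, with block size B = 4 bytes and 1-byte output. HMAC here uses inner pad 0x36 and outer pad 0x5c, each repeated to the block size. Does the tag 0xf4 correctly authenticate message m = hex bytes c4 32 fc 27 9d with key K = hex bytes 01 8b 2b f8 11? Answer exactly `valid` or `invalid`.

invalid

Key hex bytes 01 8b 2b f8 11 is 5 bytes > B = 4, so hash it first: H(key) = c0, then zero-pad to 4 bytes: K' = c0 00 00 00.
K' ⊕ ipad = f6 36 36 36; K' ⊕ opad = 9c 5c 5c 5c.
Inner hash: sum = 246+54+54+54+196+50+252+39+157 = 1102; mod 256 = 78 → 4e.
Outer hash (recomputed tag): sum = 156+92+92+92+78 = 510; mod 256 = 254 → fe.
Recomputed tag = fe; claimed = f4 → mismatch.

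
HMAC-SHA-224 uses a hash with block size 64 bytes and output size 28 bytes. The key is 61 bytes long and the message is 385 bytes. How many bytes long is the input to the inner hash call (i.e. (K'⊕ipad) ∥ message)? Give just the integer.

449

Key is 61 ≤ 64 bytes, zero-padded: |K'| = 64.
Inner input = (K'⊕ipad) ∥ m → 64 + 385 = 449 bytes.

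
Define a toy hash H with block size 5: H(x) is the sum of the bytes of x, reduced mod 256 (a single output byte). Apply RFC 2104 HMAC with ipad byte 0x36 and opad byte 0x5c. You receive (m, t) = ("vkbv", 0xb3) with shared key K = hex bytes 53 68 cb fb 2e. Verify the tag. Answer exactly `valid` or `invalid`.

Key hex bytes 53 68 cb fb 2e is exactly B = 5 bytes: K' = 53 68 cb fb 2e.
K' ⊕ ipad = 65 5e fd cd 18; K' ⊕ opad = 0f 34 97 a7 72.
Inner hash: sum = 101+94+253+205+24+118+107+98+118 = 1118; mod 256 = 94 → 5e.
Outer hash (recomputed tag): sum = 15+52+151+167+114+94 = 593; mod 256 = 81 → 51.
Recomputed tag = 51; claimed = b3 → mismatch.

invalid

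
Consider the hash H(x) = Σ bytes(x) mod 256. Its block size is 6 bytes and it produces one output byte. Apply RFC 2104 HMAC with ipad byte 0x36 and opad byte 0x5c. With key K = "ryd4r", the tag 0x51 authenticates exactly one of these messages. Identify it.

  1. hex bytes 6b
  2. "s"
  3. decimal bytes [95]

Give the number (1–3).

2

Key "ryd4r" = 72 79 64 34 72 is 5 bytes ≤ B = 6; zero-pad to 6 bytes: K' = 72 79 64 34 72 00.
K' ⊕ ipad = 44 4f 52 02 44 36; K' ⊕ opad = 2e 25 38 68 2e 5c.
m1: inner = H(44 4f 52 02 44 36 6b) = cc; tag = H(2e 25 38 68 2e 5c cc) = 49
m2: inner = H(44 4f 52 02 44 36 73) = d4; tag = H(2e 25 38 68 2e 5c d4) = 51 ← matches
m3: inner = H(44 4f 52 02 44 36 5f) = c0; tag = H(2e 25 38 68 2e 5c c0) = 3d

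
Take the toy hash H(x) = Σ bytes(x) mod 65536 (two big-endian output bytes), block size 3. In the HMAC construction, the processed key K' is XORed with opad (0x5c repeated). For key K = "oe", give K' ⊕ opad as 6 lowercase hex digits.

Key "oe" = 6f 65 is 2 bytes ≤ B = 3; zero-pad to 3 bytes: K' = 6f 65 00.
XOR each byte with 0x5c: 6f⊕5c=33, 65⊕5c=39, 00⊕5c=5c.

33395c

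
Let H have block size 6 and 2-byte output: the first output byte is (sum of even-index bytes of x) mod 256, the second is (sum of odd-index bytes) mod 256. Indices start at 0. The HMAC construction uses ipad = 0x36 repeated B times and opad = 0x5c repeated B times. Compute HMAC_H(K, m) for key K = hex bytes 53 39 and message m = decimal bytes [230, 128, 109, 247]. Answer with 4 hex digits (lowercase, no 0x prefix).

Key hex bytes 53 39 is 2 bytes ≤ B = 6; zero-pad to 6 bytes: K' = 53 39 00 00 00 00.
K' ⊕ ipad = 65 0f 36 36 36 36.  K' ⊕ opad = 0f 65 5c 5c 5c 5c.
Inner input = (K'⊕ipad) ∥ m = 65 0f 36 36 36 36 ∥ e6 80 6d f7.
Inner hash: even-index sum = 548 mod 256 = 36; odd-index sum = 498 mod 256 = 242 → 24 f2.
Outer input = (K'⊕opad) ∥ inner = 0f 65 5c 5c 5c 5c ∥ 24 f2.
Outer hash (tag): even-index sum = 235 mod 256 = 235; odd-index sum = 527 mod 256 = 15 → eb 0f.

eb0f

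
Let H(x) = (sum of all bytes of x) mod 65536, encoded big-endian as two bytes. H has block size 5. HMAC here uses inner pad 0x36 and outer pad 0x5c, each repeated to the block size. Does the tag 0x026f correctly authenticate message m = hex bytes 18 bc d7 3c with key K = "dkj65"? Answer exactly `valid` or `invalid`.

Key "dkj65" = 64 6b 6a 36 35 is exactly B = 5 bytes: K' = 64 6b 6a 36 35.
K' ⊕ ipad = 52 5d 5c 00 03; K' ⊕ opad = 38 37 36 6a 69.
Inner hash: sum = 82+93+92+0+3+24+188+215+60 = 757 → 02 f5.
Outer hash (recomputed tag): sum = 56+55+54+106+105+2+245 = 623 → 02 6f.
Recomputed tag = 026f; claimed = 026f → match.

valid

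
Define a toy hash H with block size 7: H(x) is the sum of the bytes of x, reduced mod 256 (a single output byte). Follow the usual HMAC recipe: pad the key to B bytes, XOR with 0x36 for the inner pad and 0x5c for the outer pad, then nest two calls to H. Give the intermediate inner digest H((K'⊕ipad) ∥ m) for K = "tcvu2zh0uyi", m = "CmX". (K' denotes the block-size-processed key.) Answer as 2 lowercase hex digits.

b7

Key "tcvu2zh0uyi" = 74 63 76 75 32 7a 68 30 75 79 69 is 11 bytes > B = 7, so hash it first: H(key) = 5d, then zero-pad to 7 bytes: K' = 5d 00 00 00 00 00 00.
K' ⊕ ipad = 6b 36 36 36 36 36 36.
Inner input = 6b 36 36 36 36 36 36 ∥ 43 6d 58.
Inner hash: sum = 107+54+54+54+54+54+54+67+109+88 = 695; mod 256 = 183 → b7.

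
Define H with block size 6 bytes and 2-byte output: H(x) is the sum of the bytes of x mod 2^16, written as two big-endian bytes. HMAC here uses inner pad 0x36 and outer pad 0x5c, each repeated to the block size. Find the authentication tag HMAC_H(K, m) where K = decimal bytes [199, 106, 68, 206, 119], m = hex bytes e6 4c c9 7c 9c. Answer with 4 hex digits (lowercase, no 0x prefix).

Key decimal bytes [199, 106, 68, 206, 119] = c7 6a 44 ce 77 is 5 bytes ≤ B = 6; zero-pad to 6 bytes: K' = c7 6a 44 ce 77 00.
K' ⊕ ipad = f1 5c 72 f8 41 36.  K' ⊕ opad = 9b 36 18 92 2b 5c.
Inner input = (K'⊕ipad) ∥ m = f1 5c 72 f8 41 36 ∥ e6 4c c9 7c 9c.
Inner hash: sum = 241+92+114+248+65+54+230+76+201+124+156 = 1601 → 06 41.
Outer input = (K'⊕opad) ∥ inner = 9b 36 18 92 2b 5c ∥ 06 41.
Outer hash (tag): sum = 155+54+24+146+43+92+6+65 = 585 → 02 49.

0249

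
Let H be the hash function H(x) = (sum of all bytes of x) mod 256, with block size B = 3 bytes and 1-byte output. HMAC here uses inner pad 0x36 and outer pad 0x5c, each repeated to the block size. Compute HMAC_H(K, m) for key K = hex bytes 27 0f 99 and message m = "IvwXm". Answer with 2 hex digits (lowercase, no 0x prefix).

87

Key hex bytes 27 0f 99 is exactly B = 3 bytes: K' = 27 0f 99.
K' ⊕ ipad = 11 39 af.  K' ⊕ opad = 7b 53 c5.
Inner input = (K'⊕ipad) ∥ m = 11 39 af ∥ 49 76 77 58 6d.
Inner hash: sum = 17+57+175+73+118+119+88+109 = 756; mod 256 = 244 → f4.
Outer input = (K'⊕opad) ∥ inner = 7b 53 c5 ∥ f4.
Outer hash (tag): sum = 123+83+197+244 = 647; mod 256 = 135 → 87.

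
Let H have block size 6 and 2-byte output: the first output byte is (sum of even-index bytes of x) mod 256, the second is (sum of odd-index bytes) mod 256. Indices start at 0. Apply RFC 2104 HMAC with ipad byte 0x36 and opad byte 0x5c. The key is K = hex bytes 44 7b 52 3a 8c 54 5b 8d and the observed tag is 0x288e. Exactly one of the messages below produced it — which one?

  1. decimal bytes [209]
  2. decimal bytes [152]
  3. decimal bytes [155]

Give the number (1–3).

2

Key hex bytes 44 7b 52 3a 8c 54 5b 8d is 8 bytes > B = 6, so hash it first: H(key) = 7d 96, then zero-pad to 6 bytes: K' = 7d 96 00 00 00 00.
K' ⊕ ipad = 4b a0 36 36 36 36; K' ⊕ opad = 21 ca 5c 5c 5c 5c.
m1: inner = H(4b a0 36 36 36 36 d1) = 88 0c; tag = H(21 ca 5c 5c 5c 5c 88 0c) = 618e
m2: inner = H(4b a0 36 36 36 36 98) = 4f 0c; tag = H(21 ca 5c 5c 5c 5c 4f 0c) = 288e ← matches
m3: inner = H(4b a0 36 36 36 36 9b) = 52 0c; tag = H(21 ca 5c 5c 5c 5c 52 0c) = 2b8e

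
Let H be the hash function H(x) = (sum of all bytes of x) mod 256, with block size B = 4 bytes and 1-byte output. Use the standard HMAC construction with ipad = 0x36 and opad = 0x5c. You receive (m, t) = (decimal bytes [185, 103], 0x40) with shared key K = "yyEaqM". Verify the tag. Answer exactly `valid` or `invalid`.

valid

Key "yyEaqM" = 79 79 45 61 71 4d is 6 bytes > B = 4, so hash it first: H(key) = 56, then zero-pad to 4 bytes: K' = 56 00 00 00.
K' ⊕ ipad = 60 36 36 36; K' ⊕ opad = 0a 5c 5c 5c.
Inner hash: sum = 96+54+54+54+185+103 = 546; mod 256 = 34 → 22.
Outer hash (recomputed tag): sum = 10+92+92+92+34 = 320; mod 256 = 64 → 40.
Recomputed tag = 40; claimed = 40 → match.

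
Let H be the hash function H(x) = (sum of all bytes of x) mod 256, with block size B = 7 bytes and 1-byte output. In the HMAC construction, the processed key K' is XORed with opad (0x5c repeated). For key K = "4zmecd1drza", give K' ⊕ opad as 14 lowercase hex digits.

Key "4zmecd1drza" = 34 7a 6d 65 63 64 31 64 72 7a 61 is 11 bytes > B = 7, so hash it first: H(key) = 29, then zero-pad to 7 bytes: K' = 29 00 00 00 00 00 00.
XOR each byte with 0x5c: 29⊕5c=75, 00⊕5c=5c, 00⊕5c=5c, 00⊕5c=5c, 00⊕5c=5c, 00⊕5c=5c, 00⊕5c=5c.

755c5c5c5c5c5c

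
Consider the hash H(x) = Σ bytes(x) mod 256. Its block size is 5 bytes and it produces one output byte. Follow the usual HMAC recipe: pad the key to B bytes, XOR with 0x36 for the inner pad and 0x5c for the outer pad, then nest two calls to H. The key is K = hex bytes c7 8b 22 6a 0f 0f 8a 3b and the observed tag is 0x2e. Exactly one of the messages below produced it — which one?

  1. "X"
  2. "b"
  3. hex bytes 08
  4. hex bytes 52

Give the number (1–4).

Key hex bytes c7 8b 22 6a 0f 0f 8a 3b is 8 bytes > B = 5, so hash it first: H(key) = c1, then zero-pad to 5 bytes: K' = c1 00 00 00 00.
K' ⊕ ipad = f7 36 36 36 36; K' ⊕ opad = 9d 5c 5c 5c 5c.
m1: inner = H(f7 36 36 36 36 58) = 27; tag = H(9d 5c 5c 5c 5c 27) = 34
m2: inner = H(f7 36 36 36 36 62) = 31; tag = H(9d 5c 5c 5c 5c 31) = 3e
m3: inner = H(f7 36 36 36 36 08) = d7; tag = H(9d 5c 5c 5c 5c d7) = e4
m4: inner = H(f7 36 36 36 36 52) = 21; tag = H(9d 5c 5c 5c 5c 21) = 2e ← matches

4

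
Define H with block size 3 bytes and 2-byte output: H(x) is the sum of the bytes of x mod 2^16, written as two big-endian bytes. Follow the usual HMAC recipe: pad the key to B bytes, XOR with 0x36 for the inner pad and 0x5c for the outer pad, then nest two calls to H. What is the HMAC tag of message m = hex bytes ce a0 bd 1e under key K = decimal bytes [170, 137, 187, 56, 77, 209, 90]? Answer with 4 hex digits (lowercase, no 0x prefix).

Key decimal bytes [170, 137, 187, 56, 77, 209, 90] = aa 89 bb 38 4d d1 5a is 7 bytes > B = 3, so hash it first: H(key) = 03 9e, then zero-pad to 3 bytes: K' = 03 9e 00.
K' ⊕ ipad = 35 a8 36.  K' ⊕ opad = 5f c2 5c.
Inner input = (K'⊕ipad) ∥ m = 35 a8 36 ∥ ce a0 bd 1e.
Inner hash: sum = 53+168+54+206+160+189+30 = 860 → 03 5c.
Outer input = (K'⊕opad) ∥ inner = 5f c2 5c ∥ 03 5c.
Outer hash (tag): sum = 95+194+92+3+92 = 476 → 01 dc.

01dc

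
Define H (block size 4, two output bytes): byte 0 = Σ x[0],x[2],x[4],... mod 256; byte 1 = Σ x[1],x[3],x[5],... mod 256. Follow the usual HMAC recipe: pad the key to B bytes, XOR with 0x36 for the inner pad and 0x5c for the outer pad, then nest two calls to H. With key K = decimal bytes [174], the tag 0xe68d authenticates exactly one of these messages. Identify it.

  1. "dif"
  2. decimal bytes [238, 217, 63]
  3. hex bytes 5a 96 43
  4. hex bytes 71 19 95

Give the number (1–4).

1

Key decimal bytes [174] = ae is 1 byte ≤ B = 4; zero-pad to 4 bytes: K' = ae 00 00 00.
K' ⊕ ipad = 98 36 36 36; K' ⊕ opad = f2 5c 5c 5c.
m1: inner = H(98 36 36 36 64 69 66) = 98 d5; tag = H(f2 5c 5c 5c 98 d5) = e68d ← matches
m2: inner = H(98 36 36 36 ee d9 3f) = fb 45; tag = H(f2 5c 5c 5c fb 45) = 49fd
m3: inner = H(98 36 36 36 5a 96 43) = 6b 02; tag = H(f2 5c 5c 5c 6b 02) = b9ba
m4: inner = H(98 36 36 36 71 19 95) = d4 85; tag = H(f2 5c 5c 5c d4 85) = 223d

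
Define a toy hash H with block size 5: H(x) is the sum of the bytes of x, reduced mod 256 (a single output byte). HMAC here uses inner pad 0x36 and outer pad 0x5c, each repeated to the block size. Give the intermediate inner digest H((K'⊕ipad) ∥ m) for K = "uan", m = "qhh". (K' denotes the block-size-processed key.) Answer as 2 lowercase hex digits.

Key "uan" = 75 61 6e is 3 bytes ≤ B = 5; zero-pad to 5 bytes: K' = 75 61 6e 00 00.
K' ⊕ ipad = 43 57 58 36 36.
Inner input = 43 57 58 36 36 ∥ 71 68 68.
Inner hash: sum = 67+87+88+54+54+113+104+104 = 671; mod 256 = 159 → 9f.

9f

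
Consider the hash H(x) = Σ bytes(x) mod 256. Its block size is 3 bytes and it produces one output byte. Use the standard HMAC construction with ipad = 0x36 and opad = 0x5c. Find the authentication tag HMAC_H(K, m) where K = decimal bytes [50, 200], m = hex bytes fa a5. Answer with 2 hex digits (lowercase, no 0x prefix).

35

Key decimal bytes [50, 200] = 32 c8 is 2 bytes ≤ B = 3; zero-pad to 3 bytes: K' = 32 c8 00.
K' ⊕ ipad = 04 fe 36.  K' ⊕ opad = 6e 94 5c.
Inner input = (K'⊕ipad) ∥ m = 04 fe 36 ∥ fa a5.
Inner hash: sum = 4+254+54+250+165 = 727; mod 256 = 215 → d7.
Outer input = (K'⊕opad) ∥ inner = 6e 94 5c ∥ d7.
Outer hash (tag): sum = 110+148+92+215 = 565; mod 256 = 53 → 35.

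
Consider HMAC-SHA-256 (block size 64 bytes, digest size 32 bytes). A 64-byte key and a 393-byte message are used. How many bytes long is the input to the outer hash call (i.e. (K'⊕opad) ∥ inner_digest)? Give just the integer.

Key is 64 ≤ 64 bytes, zero-padded: |K'| = 64.
Outer input = (K'⊕opad) ∥ H(inner) → 64 + 32 = 96 bytes.

96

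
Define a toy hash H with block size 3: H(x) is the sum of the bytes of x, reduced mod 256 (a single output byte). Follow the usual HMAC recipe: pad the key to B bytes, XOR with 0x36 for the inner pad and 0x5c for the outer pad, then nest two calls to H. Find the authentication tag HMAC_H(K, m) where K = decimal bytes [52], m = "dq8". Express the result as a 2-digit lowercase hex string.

9b

Key decimal bytes [52] = 34 is 1 byte ≤ B = 3; zero-pad to 3 bytes: K' = 34 00 00.
K' ⊕ ipad = 02 36 36.  K' ⊕ opad = 68 5c 5c.
Inner input = (K'⊕ipad) ∥ m = 02 36 36 ∥ 64 71 38.
Inner hash: sum = 2+54+54+100+113+56 = 379; mod 256 = 123 → 7b.
Outer input = (K'⊕opad) ∥ inner = 68 5c 5c ∥ 7b.
Outer hash (tag): sum = 104+92+92+123 = 411; mod 256 = 155 → 9b.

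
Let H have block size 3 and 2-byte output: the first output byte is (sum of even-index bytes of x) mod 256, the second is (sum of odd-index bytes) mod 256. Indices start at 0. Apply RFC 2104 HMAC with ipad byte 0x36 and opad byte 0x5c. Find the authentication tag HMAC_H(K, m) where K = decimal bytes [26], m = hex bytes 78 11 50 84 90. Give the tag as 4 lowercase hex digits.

3053

Key decimal bytes [26] = 1a is 1 byte ≤ B = 3; zero-pad to 3 bytes: K' = 1a 00 00.
K' ⊕ ipad = 2c 36 36.  K' ⊕ opad = 46 5c 5c.
Inner input = (K'⊕ipad) ∥ m = 2c 36 36 ∥ 78 11 50 84 90.
Inner hash: even-index sum = 247 mod 256 = 247; odd-index sum = 398 mod 256 = 142 → f7 8e.
Outer input = (K'⊕opad) ∥ inner = 46 5c 5c ∥ f7 8e.
Outer hash (tag): even-index sum = 304 mod 256 = 48; odd-index sum = 339 mod 256 = 83 → 30 53.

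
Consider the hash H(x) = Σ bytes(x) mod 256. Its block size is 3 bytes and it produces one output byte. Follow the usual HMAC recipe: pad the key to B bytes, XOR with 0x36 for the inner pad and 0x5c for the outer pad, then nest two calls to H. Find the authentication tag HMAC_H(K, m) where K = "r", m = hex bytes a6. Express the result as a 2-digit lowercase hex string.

Key "r" = 72 is 1 byte ≤ B = 3; zero-pad to 3 bytes: K' = 72 00 00.
K' ⊕ ipad = 44 36 36.  K' ⊕ opad = 2e 5c 5c.
Inner input = (K'⊕ipad) ∥ m = 44 36 36 ∥ a6.
Inner hash: sum = 68+54+54+166 = 342; mod 256 = 86 → 56.
Outer input = (K'⊕opad) ∥ inner = 2e 5c 5c ∥ 56.
Outer hash (tag): sum = 46+92+92+86 = 316; mod 256 = 60 → 3c.

3c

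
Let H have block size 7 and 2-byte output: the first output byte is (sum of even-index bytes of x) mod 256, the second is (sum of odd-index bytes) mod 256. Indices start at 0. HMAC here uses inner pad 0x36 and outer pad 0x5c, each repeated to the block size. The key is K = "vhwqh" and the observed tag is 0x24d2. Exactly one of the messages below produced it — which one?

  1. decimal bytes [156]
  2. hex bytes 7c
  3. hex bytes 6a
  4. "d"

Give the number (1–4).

Key "vhwqh" = 76 68 77 71 68 is 5 bytes ≤ B = 7; zero-pad to 7 bytes: K' = 76 68 77 71 68 00 00.
K' ⊕ ipad = 40 5e 41 47 5e 36 36; K' ⊕ opad = 2a 34 2b 2d 34 5c 5c.
m1: inner = H(40 5e 41 47 5e 36 36 9c) = 15 77; tag = H(2a 34 2b 2d 34 5c 5c 15 77) = 5cd2
m2: inner = H(40 5e 41 47 5e 36 36 7c) = 15 57; tag = H(2a 34 2b 2d 34 5c 5c 15 57) = 3cd2
m3: inner = H(40 5e 41 47 5e 36 36 6a) = 15 45; tag = H(2a 34 2b 2d 34 5c 5c 15 45) = 2ad2
m4: inner = H(40 5e 41 47 5e 36 36 64) = 15 3f; tag = H(2a 34 2b 2d 34 5c 5c 15 3f) = 24d2 ← matches

4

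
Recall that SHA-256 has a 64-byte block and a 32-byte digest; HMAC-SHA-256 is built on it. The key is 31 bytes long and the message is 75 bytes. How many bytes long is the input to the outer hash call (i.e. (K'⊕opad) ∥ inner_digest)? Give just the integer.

Key is 31 ≤ 64 bytes, zero-padded: |K'| = 64.
Outer input = (K'⊕opad) ∥ H(inner) → 64 + 32 = 96 bytes.

96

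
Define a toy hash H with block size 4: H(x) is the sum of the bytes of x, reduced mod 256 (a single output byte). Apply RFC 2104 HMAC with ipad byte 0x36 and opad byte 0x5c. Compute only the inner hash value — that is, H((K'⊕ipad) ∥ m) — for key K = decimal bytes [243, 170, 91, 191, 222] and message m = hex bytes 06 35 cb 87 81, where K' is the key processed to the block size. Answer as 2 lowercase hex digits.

53

Key decimal bytes [243, 170, 91, 191, 222] = f3 aa 5b bf de is 5 bytes > B = 4, so hash it first: H(key) = 95, then zero-pad to 4 bytes: K' = 95 00 00 00.
K' ⊕ ipad = a3 36 36 36.
Inner input = a3 36 36 36 ∥ 06 35 cb 87 81.
Inner hash: sum = 163+54+54+54+6+53+203+135+129 = 851; mod 256 = 83 → 53.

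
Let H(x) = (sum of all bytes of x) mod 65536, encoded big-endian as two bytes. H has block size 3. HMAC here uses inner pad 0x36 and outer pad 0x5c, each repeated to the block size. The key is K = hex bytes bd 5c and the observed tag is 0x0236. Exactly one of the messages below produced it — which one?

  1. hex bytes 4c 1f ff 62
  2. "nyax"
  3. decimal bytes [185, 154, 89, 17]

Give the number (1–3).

1

Key hex bytes bd 5c is 2 bytes ≤ B = 3; zero-pad to 3 bytes: K' = bd 5c 00.
K' ⊕ ipad = 8b 6a 36; K' ⊕ opad = e1 00 5c.
m1: inner = H(8b 6a 36 4c 1f ff 62) = 02 f7; tag = H(e1 00 5c 02 f7) = 0236 ← matches
m2: inner = H(8b 6a 36 6e 79 61 78) = 02 eb; tag = H(e1 00 5c 02 eb) = 022a
m3: inner = H(8b 6a 36 b9 9a 59 11) = 02 e8; tag = H(e1 00 5c 02 e8) = 0227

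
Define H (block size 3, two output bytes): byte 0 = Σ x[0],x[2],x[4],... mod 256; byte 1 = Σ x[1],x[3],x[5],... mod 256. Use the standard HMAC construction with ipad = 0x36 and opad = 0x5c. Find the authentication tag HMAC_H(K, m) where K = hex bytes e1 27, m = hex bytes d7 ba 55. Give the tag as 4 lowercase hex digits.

Key hex bytes e1 27 is 2 bytes ≤ B = 3; zero-pad to 3 bytes: K' = e1 27 00.
K' ⊕ ipad = d7 11 36.  K' ⊕ opad = bd 7b 5c.
Inner input = (K'⊕ipad) ∥ m = d7 11 36 ∥ d7 ba 55.
Inner hash: even-index sum = 455 mod 256 = 199; odd-index sum = 317 mod 256 = 61 → c7 3d.
Outer input = (K'⊕opad) ∥ inner = bd 7b 5c ∥ c7 3d.
Outer hash (tag): even-index sum = 342 mod 256 = 86; odd-index sum = 322 mod 256 = 66 → 56 42.

5642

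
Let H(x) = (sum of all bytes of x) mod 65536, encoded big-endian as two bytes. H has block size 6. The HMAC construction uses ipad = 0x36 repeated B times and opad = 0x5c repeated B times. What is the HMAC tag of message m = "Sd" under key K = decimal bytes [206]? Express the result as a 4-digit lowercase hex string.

031d

Key decimal bytes [206] = ce is 1 byte ≤ B = 6; zero-pad to 6 bytes: K' = ce 00 00 00 00 00.
K' ⊕ ipad = f8 36 36 36 36 36.  K' ⊕ opad = 92 5c 5c 5c 5c 5c.
Inner input = (K'⊕ipad) ∥ m = f8 36 36 36 36 36 ∥ 53 64.
Inner hash: sum = 248+54+54+54+54+54+83+100 = 701 → 02 bd.
Outer input = (K'⊕opad) ∥ inner = 92 5c 5c 5c 5c 5c ∥ 02 bd.
Outer hash (tag): sum = 146+92+92+92+92+92+2+189 = 797 → 03 1d.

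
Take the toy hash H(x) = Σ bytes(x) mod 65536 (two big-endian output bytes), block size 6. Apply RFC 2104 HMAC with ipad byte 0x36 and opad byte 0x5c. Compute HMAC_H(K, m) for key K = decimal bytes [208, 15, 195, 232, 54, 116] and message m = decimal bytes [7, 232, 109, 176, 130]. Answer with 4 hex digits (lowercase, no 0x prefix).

Key decimal bytes [208, 15, 195, 232, 54, 116] = d0 0f c3 e8 36 74 is exactly B = 6 bytes: K' = d0 0f c3 e8 36 74.
K' ⊕ ipad = e6 39 f5 de 00 42.  K' ⊕ opad = 8c 53 9f b4 6a 28.
Inner input = (K'⊕ipad) ∥ m = e6 39 f5 de 00 42 ∥ 07 e8 6d b0 82.
Inner hash: sum = 230+57+245+222+0+66+7+232+109+176+130 = 1474 → 05 c2.
Outer input = (K'⊕opad) ∥ inner = 8c 53 9f b4 6a 28 ∥ 05 c2.
Outer hash (tag): sum = 140+83+159+180+106+40+5+194 = 907 → 03 8b.

038b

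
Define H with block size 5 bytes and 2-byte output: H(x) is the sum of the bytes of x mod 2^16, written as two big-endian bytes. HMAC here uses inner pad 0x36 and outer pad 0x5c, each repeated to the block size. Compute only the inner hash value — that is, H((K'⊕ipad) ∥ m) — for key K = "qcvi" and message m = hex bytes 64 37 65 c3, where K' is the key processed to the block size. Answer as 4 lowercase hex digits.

Key "qcvi" = 71 63 76 69 is 4 bytes ≤ B = 5; zero-pad to 5 bytes: K' = 71 63 76 69 00.
K' ⊕ ipad = 47 55 40 5f 36.
Inner input = 47 55 40 5f 36 ∥ 64 37 65 c3.
Inner hash: sum = 71+85+64+95+54+100+55+101+195 = 820 → 03 34.

0334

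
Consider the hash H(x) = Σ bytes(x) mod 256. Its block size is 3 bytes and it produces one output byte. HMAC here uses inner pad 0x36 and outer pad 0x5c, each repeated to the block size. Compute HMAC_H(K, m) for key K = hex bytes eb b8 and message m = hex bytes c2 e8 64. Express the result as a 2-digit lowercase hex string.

a6

Key hex bytes eb b8 is 2 bytes ≤ B = 3; zero-pad to 3 bytes: K' = eb b8 00.
K' ⊕ ipad = dd 8e 36.  K' ⊕ opad = b7 e4 5c.
Inner input = (K'⊕ipad) ∥ m = dd 8e 36 ∥ c2 e8 64.
Inner hash: sum = 221+142+54+194+232+100 = 943; mod 256 = 175 → af.
Outer input = (K'⊕opad) ∥ inner = b7 e4 5c ∥ af.
Outer hash (tag): sum = 183+228+92+175 = 678; mod 256 = 166 → a6.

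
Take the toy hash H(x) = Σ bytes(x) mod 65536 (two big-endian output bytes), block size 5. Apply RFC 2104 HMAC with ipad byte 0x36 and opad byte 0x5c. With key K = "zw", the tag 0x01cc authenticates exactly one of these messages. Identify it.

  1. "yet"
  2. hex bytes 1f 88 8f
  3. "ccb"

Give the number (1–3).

2

Key "zw" = 7a 77 is 2 bytes ≤ B = 5; zero-pad to 5 bytes: K' = 7a 77 00 00 00.
K' ⊕ ipad = 4c 41 36 36 36; K' ⊕ opad = 26 2b 5c 5c 5c.
m1: inner = H(4c 41 36 36 36 79 65 74) = 02 81; tag = H(26 2b 5c 5c 5c 02 81) = 01e8
m2: inner = H(4c 41 36 36 36 1f 88 8f) = 02 65; tag = H(26 2b 5c 5c 5c 02 65) = 01cc ← matches
m3: inner = H(4c 41 36 36 36 63 63 62) = 02 57; tag = H(26 2b 5c 5c 5c 02 57) = 01be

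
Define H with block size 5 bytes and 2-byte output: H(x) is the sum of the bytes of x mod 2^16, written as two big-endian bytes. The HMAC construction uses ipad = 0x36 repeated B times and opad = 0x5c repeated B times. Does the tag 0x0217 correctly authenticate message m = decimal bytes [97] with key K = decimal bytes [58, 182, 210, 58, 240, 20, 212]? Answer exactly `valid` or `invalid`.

Key decimal bytes [58, 182, 210, 58, 240, 20, 212] = 3a b6 d2 3a f0 14 d4 is 7 bytes > B = 5, so hash it first: H(key) = 03 d4, then zero-pad to 5 bytes: K' = 03 d4 00 00 00.
K' ⊕ ipad = 35 e2 36 36 36; K' ⊕ opad = 5f 88 5c 5c 5c.
Inner hash: sum = 53+226+54+54+54+97 = 538 → 02 1a.
Outer hash (recomputed tag): sum = 95+136+92+92+92+2+26 = 535 → 02 17.
Recomputed tag = 0217; claimed = 0217 → match.

valid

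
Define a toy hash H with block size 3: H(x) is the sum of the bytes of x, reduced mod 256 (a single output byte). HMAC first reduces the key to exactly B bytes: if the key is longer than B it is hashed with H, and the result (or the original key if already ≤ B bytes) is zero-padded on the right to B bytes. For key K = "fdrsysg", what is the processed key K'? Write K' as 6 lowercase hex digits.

|K| = 7 > B = 3, so first hash the key.
H(K): sum = 102+100+114+115+121+115+103 = 770; mod 256 = 2 → 02.
Zero-pad H(K) = 02 to 3 bytes: K' = 02 00 00.

020000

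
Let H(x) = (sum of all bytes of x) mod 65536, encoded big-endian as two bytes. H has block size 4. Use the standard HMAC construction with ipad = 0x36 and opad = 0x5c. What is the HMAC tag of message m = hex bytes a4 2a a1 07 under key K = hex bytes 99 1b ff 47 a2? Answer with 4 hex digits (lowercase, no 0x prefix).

Key hex bytes 99 1b ff 47 a2 is 5 bytes > B = 4, so hash it first: H(key) = 02 9c, then zero-pad to 4 bytes: K' = 02 9c 00 00.
K' ⊕ ipad = 34 aa 36 36.  K' ⊕ opad = 5e c0 5c 5c.
Inner input = (K'⊕ipad) ∥ m = 34 aa 36 36 ∥ a4 2a a1 07.
Inner hash: sum = 52+170+54+54+164+42+161+7 = 704 → 02 c0.
Outer input = (K'⊕opad) ∥ inner = 5e c0 5c 5c ∥ 02 c0.
Outer hash (tag): sum = 94+192+92+92+2+192 = 664 → 02 98.

0298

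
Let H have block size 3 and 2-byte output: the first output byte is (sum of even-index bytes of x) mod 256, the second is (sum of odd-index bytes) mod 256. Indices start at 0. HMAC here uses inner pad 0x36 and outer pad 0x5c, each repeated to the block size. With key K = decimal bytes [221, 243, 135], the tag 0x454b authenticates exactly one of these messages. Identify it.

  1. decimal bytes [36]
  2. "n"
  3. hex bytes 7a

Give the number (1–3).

Key decimal bytes [221, 243, 135] = dd f3 87 is exactly B = 3 bytes: K' = dd f3 87.
K' ⊕ ipad = eb c5 b1; K' ⊕ opad = 81 af db.
m1: inner = H(eb c5 b1 24) = 9c e9; tag = H(81 af db 9c e9) = 454b ← matches
m2: inner = H(eb c5 b1 6e) = 9c 33; tag = H(81 af db 9c 33) = 8f4b
m3: inner = H(eb c5 b1 7a) = 9c 3f; tag = H(81 af db 9c 3f) = 9b4b

1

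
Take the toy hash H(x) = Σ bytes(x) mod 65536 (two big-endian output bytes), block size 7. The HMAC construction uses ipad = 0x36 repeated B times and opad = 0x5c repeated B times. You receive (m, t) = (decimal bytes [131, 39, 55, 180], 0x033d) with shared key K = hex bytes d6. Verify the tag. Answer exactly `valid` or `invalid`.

invalid

Key hex bytes d6 is 1 byte ≤ B = 7; zero-pad to 7 bytes: K' = d6 00 00 00 00 00 00.
K' ⊕ ipad = e0 36 36 36 36 36 36; K' ⊕ opad = 8a 5c 5c 5c 5c 5c 5c.
Inner hash: sum = 224+54+54+54+54+54+54+131+39+55+180 = 953 → 03 b9.
Outer hash (recomputed tag): sum = 138+92+92+92+92+92+92+3+185 = 878 → 03 6e.
Recomputed tag = 036e; claimed = 033d → mismatch.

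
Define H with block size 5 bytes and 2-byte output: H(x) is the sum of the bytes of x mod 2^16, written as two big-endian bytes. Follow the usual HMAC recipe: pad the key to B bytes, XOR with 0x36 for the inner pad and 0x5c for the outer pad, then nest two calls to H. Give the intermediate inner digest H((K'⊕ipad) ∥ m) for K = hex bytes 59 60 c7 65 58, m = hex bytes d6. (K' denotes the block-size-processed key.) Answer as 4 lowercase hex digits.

Key hex bytes 59 60 c7 65 58 is exactly B = 5 bytes: K' = 59 60 c7 65 58.
K' ⊕ ipad = 6f 56 f1 53 6e.
Inner input = 6f 56 f1 53 6e ∥ d6.
Inner hash: sum = 111+86+241+83+110+214 = 845 → 03 4d.

034d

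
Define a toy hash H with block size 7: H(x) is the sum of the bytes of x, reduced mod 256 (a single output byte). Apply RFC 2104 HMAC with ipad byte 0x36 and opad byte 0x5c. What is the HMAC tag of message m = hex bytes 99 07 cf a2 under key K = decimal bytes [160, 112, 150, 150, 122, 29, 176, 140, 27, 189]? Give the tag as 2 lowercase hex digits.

09

Key decimal bytes [160, 112, 150, 150, 122, 29, 176, 140, 27, 189] = a0 70 96 96 7a 1d b0 8c 1b bd is 10 bytes > B = 7, so hash it first: H(key) = e7, then zero-pad to 7 bytes: K' = e7 00 00 00 00 00 00.
K' ⊕ ipad = d1 36 36 36 36 36 36.  K' ⊕ opad = bb 5c 5c 5c 5c 5c 5c.
Inner input = (K'⊕ipad) ∥ m = d1 36 36 36 36 36 36 ∥ 99 07 cf a2.
Inner hash: sum = 209+54+54+54+54+54+54+153+7+207+162 = 1062; mod 256 = 38 → 26.
Outer input = (K'⊕opad) ∥ inner = bb 5c 5c 5c 5c 5c 5c ∥ 26.
Outer hash (tag): sum = 187+92+92+92+92+92+92+38 = 777; mod 256 = 9 → 09.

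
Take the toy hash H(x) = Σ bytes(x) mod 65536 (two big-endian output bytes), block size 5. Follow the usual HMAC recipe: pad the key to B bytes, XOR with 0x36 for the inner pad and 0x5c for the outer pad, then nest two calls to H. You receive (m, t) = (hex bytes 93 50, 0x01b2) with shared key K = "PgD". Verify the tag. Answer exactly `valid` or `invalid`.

invalid

Key "PgD" = 50 67 44 is 3 bytes ≤ B = 5; zero-pad to 5 bytes: K' = 50 67 44 00 00.
K' ⊕ ipad = 66 51 72 36 36; K' ⊕ opad = 0c 3b 18 5c 5c.
Inner hash: sum = 102+81+114+54+54+147+80 = 632 → 02 78.
Outer hash (recomputed tag): sum = 12+59+24+92+92+2+120 = 401 → 01 91.
Recomputed tag = 0191; claimed = 01b2 → mismatch.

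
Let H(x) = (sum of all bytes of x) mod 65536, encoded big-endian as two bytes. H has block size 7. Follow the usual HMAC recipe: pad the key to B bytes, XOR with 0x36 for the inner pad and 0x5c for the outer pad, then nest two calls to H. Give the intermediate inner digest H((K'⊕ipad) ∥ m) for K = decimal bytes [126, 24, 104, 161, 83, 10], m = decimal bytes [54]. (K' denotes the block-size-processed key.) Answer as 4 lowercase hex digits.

0278

Key decimal bytes [126, 24, 104, 161, 83, 10] = 7e 18 68 a1 53 0a is 6 bytes ≤ B = 7; zero-pad to 7 bytes: K' = 7e 18 68 a1 53 0a 00.
K' ⊕ ipad = 48 2e 5e 97 65 3c 36.
Inner input = 48 2e 5e 97 65 3c 36 ∥ 36.
Inner hash: sum = 72+46+94+151+101+60+54+54 = 632 → 02 78.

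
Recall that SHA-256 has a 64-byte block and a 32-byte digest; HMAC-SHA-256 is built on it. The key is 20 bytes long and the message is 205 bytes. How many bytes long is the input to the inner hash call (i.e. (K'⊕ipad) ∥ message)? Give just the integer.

269

Key is 20 ≤ 64 bytes, zero-padded: |K'| = 64.
Inner input = (K'⊕ipad) ∥ m → 64 + 205 = 269 bytes.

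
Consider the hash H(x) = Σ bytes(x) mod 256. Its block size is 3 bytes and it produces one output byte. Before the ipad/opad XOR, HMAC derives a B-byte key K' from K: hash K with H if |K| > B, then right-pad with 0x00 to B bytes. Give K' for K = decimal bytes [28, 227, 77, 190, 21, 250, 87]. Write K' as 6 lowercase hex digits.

|K| = 7 > B = 3, so first hash the key.
H(K): sum = 28+227+77+190+21+250+87 = 880; mod 256 = 112 → 70.
Zero-pad H(K) = 70 to 3 bytes: K' = 70 00 00.

700000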